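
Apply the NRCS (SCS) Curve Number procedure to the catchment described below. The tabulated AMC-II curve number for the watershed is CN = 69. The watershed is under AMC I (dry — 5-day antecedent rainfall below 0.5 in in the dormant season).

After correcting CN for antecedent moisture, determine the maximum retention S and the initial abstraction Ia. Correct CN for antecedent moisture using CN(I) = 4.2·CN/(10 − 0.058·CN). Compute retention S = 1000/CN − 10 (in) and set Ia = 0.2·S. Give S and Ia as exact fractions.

CN(I) from CN(II)=69: (4.2·69)/(10 − 0.058·69) = 144900/2999 ≈ 48.316
Retention S: 1000/CN − 10 with CN=48.316 → S = 15500/1449 ≈ 10.697 in
Initial abstraction Ia = S/5 = (15500/1449)/5 = 3100/1449 ≈ 2.139 in

S = 15500/1449 in ≈ 10.697 in; Ia = 3100/1449 in ≈ 2.139 in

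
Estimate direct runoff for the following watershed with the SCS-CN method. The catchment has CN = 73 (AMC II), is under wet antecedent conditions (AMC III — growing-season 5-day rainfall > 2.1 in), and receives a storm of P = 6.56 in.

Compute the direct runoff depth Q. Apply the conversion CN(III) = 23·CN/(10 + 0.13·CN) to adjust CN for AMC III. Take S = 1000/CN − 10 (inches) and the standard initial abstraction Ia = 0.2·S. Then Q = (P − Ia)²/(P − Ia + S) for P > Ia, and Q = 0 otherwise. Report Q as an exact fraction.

Q = 17142141184/3456179525 in ≈ 4.960 in

Adjust CN=73 to AMC III: 23·73/(10 + 0.13·73) → 1679 ÷ (1949/100) = 167900/1949 ≈ 86.147
Max retention: S = 1000/(167900/1949) − 10 = 2700/1679 in (≈ 1.608 in)
Ia = 0.2·(2700/1679) = 540/1679 in ≈ 0.322 in
Since P=6.560 > Ia=0.322: effective rainfall P−Ia = 261856/41975 in
Runoff Q = (P−Ia)²/(P−Ia+S) = (6.238)²/(6.238+1.608) = 17142141184/3456179525 ≈ 4.960 in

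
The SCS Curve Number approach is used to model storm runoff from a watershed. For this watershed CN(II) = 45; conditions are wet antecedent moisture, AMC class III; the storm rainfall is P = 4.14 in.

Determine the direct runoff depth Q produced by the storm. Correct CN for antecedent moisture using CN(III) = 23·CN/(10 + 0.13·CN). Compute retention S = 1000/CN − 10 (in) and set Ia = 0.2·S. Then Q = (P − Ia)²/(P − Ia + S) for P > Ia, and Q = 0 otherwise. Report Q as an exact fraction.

Wet (AMC III): CN(III) = 23·45/(10 + 0.13·45) = 1035/(317/20) = 20700/317 ≈ 65.300
S = 1000/(20700/317) − 10 = 1100/207 in ≈ 5.314 in
Initial abstraction Ia = S/5 = (1100/207)/5 = 220/207 ≈ 1.063 in
Since P=4.140 > Ia=1.063: effective rainfall P−Ia = 31849/10350 in
Q: (31849/10350)² ÷ (86849/10350) = 1014358801/898887150 in (≈ 1.128 in)

Q = 1014358801/898887150 in ≈ 1.128 in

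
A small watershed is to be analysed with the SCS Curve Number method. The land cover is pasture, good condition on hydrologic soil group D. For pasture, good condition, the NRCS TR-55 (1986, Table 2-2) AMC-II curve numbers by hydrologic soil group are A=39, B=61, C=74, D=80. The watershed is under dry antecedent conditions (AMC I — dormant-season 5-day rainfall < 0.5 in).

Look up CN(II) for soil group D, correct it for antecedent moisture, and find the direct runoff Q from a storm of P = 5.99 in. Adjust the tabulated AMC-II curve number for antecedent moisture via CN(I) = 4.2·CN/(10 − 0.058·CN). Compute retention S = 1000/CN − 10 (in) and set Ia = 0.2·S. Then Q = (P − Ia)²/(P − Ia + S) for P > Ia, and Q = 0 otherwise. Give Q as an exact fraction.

Q = 101586241/47415900 in ≈ 2.142 in

NRCS table: pasture, good condition, soil group D → CN(II) = 80
Adjust CN=80 to AMC I: 4.2·80/(10 − 0.058·80) → 336 ÷ (134/25) = 4200/67 ≈ 62.687
Max retention: S = 1000/(4200/67) − 10 = 125/21 in (≈ 5.952 in)
Ia = 0.2S: 0.2·5.952 = 1.190 in (exactly 25/21)
Excess rainfall: 5.990 − 1.190 = 4.800 in; P > Ia so Q > 0
Q: (10079/2100)² ÷ (22579/2100) = 101586241/47415900 in (≈ 2.142 in)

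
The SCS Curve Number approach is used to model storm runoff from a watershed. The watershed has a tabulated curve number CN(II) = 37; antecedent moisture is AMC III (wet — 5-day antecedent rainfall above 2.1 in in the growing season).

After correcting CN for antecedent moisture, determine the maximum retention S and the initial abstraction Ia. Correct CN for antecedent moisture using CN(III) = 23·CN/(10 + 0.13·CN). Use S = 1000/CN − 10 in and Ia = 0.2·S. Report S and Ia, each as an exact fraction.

S = 6300/851 in ≈ 7.403 in; Ia = 1260/851 in ≈ 1.481 in

Wet (AMC III): CN(III) = 23·37/(10 + 0.13·37) = 851/(1481/100) = 85100/1481 ≈ 57.461
Max retention: S = 1000/(85100/1481) − 10 = 6300/851 in (≈ 7.403 in)
Ia = 0.2S: 0.2·7.403 = 1.481 in (exactly 1260/851)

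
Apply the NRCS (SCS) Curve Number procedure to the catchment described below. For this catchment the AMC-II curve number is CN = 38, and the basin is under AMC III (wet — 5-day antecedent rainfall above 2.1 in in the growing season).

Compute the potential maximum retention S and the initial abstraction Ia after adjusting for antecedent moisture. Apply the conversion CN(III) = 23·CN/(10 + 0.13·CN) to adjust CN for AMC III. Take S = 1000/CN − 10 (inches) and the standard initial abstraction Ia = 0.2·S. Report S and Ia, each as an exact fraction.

Wet (AMC III): CN(III) = 23·38/(10 + 0.13·38) = 874/(747/50) = 43700/747 ≈ 58.501
S = 1000/(43700/747) − 10 = 3100/437 in ≈ 7.094 in
Initial abstraction Ia = S/5 = (3100/437)/5 = 620/437 ≈ 1.419 in

S = 3100/437 in ≈ 7.094 in; Ia = 620/437 in ≈ 1.419 in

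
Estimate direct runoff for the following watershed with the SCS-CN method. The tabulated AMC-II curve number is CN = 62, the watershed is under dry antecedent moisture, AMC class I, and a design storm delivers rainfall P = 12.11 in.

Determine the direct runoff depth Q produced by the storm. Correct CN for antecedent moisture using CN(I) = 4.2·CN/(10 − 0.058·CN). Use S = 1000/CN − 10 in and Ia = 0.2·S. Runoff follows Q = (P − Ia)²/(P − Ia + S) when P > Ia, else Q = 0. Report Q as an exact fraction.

Q = 358035886321/100798301100 in ≈ 3.552 in

CN(I) from CN(II)=62: (4.2·62)/(10 − 0.058·62) = 65100/1601 ≈ 40.662
S = 1000/(65100/1601) − 10 = 9500/651 in ≈ 14.593 in
Ia = 0.2S: 0.2·14.593 = 2.919 in (exactly 1900/651)
P − Ia = 12.110 − 2.919 = 598361/65100 ≈ 9.191 in (> 0, runoff occurs)
Q = (598361/65100)²/((598361/65100) + 9500/651) = (358035886321/4238010000)/(1548361/65100) = 358035886321/100798301100 in ≈ 3.552 in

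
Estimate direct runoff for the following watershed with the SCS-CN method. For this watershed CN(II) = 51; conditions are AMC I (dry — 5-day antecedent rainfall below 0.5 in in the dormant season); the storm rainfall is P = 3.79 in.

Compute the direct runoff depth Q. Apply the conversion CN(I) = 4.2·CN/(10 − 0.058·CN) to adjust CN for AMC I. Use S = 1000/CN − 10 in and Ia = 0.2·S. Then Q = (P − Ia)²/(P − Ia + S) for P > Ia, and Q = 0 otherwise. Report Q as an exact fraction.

Dry (AMC I): CN(I) = 4.2·51/(10 − 0.058·51) = (1071/5)/(3521/500) = 15300/503 ≈ 30.417
Retention S: 1000/CN − 10 with CN=30.417 → S = 3500/153 ≈ 22.876 in
Initial abstraction Ia = S/5 = (3500/153)/5 = 700/153 ≈ 4.575 in
P = 3.790 ≤ Ia = 4.575 in: entire storm abstracted, Q = 0.

Q = 0 in ≈ 0.000 in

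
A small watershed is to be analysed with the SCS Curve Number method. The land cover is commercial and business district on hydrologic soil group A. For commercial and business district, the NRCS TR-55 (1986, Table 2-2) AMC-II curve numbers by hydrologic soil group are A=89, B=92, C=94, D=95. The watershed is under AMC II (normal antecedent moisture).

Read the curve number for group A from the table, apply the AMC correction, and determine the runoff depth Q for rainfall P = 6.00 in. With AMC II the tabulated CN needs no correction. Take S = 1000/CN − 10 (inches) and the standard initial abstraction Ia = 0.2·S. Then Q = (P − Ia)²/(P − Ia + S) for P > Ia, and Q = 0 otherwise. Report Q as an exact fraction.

Q = 131072/27679 in ≈ 4.735 in

NRCS table: commercial and business district, soil group A → CN(II) = 89
CN(II) = 89; AMC II needs no correction.
Max retention: S = 1000/89 − 10 = 110/89 in (≈ 1.236 in)
Ia = 0.2·(110/89) = 22/89 in ≈ 0.247 in
Since P=6.000 > Ia=0.247: effective rainfall P−Ia = 512/89 in
Q = (512/89)²/((512/89) + 110/89) = (262144/7921)/(622/89) = 131072/27679 in ≈ 4.735 in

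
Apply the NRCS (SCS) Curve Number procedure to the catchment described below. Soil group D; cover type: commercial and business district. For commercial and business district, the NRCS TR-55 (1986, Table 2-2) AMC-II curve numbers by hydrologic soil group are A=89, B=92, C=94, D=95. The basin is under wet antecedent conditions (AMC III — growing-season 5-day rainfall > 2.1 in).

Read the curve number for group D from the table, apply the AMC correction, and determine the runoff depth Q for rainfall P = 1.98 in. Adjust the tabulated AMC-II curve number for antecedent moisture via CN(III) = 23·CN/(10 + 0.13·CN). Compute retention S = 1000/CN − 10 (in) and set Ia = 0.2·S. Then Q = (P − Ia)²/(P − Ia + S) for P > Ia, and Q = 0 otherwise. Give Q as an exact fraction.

NRCS table: commercial and business district, soil group D → CN(II) = 95
CN(III) from CN(II)=95: (23·95)/(10 + 0.13·95) = 43700/447 ≈ 97.763
Max retention: S = 1000/(43700/447) − 10 = 100/437 in (≈ 0.229 in)
Initial abstraction Ia = S/5 = (100/437)/5 = 20/437 ≈ 0.046 in
Since P=1.980 > Ia=0.046: effective rainfall P−Ia = 42263/21850 in
Q: (42263/21850)² ÷ (47263/21850) = 1786161169/1032696550 in (≈ 1.730 in)

Q = 1786161169/1032696550 in ≈ 1.730 in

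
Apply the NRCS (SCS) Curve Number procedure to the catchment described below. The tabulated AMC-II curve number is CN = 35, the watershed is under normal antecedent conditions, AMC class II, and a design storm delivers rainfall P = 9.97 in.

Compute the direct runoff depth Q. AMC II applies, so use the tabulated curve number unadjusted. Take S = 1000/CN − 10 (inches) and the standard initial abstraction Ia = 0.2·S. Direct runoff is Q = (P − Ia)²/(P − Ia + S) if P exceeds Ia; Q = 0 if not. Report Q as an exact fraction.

CN(II) = 35; AMC II needs no correction.
Retention S: 1000/CN − 10 with CN=35.000 → S = 130/7 ≈ 18.571 in
Ia = 0.2S: 0.2·18.571 = 3.714 in (exactly 26/7)
Excess rainfall: 9.970 − 3.714 = 6.256 in; P > Ia so Q > 0
Runoff Q = (P−Ia)²/(P−Ia+S) = (6.256)²/(6.256+18.571) = 19175641/12165300 ≈ 1.576 in

Q = 19175641/12165300 in ≈ 1.576 in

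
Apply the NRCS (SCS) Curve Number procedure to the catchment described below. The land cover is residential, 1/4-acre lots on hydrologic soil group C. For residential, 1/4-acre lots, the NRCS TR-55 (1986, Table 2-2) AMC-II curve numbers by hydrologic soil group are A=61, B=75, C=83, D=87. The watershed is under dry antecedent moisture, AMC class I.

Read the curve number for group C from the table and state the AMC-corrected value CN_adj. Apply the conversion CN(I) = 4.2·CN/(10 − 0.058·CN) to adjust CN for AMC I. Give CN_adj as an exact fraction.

CN_adj = 174300/2593 ≈ 67.219

NRCS table: residential, 1/4-acre lots, soil group C → CN(II) = 83
Adjust CN=83 to AMC I: 4.2·83/(10 − 0.058·83) → (1743/5) ÷ (2593/500) = 174300/2593 ≈ 67.219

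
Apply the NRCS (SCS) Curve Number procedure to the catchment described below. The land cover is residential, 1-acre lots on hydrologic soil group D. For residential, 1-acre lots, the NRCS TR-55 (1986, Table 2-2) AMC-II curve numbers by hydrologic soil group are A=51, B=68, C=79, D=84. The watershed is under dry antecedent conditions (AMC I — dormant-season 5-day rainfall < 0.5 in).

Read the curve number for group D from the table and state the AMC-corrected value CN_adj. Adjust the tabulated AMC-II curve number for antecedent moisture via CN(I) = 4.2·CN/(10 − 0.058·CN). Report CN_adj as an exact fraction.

NRCS table: residential, 1-acre lots, soil group D → CN(II) = 84
Adjust CN=84 to AMC I: 4.2·84/(10 − 0.058·84) → (1764/5) ÷ (641/125) = 44100/641 ≈ 68.799

CN_adj = 44100/641 ≈ 68.799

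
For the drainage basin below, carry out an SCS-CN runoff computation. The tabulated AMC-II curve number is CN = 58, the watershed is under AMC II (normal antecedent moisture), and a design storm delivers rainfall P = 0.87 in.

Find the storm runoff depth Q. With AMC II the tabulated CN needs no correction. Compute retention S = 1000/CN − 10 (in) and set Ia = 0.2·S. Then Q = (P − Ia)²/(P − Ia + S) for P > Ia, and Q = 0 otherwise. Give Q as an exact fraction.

AMC II — tabulated CN = 58 applies directly.
Max retention: S = 1000/58 − 10 = 210/29 in (≈ 7.241 in)
Initial abstraction Ia = S/5 = (210/29)/5 = 42/29 ≈ 1.448 in
P = 0.870 ≤ Ia = 1.448 in: entire storm abstracted, Q = 0.

Q = 0 in ≈ 0.000 in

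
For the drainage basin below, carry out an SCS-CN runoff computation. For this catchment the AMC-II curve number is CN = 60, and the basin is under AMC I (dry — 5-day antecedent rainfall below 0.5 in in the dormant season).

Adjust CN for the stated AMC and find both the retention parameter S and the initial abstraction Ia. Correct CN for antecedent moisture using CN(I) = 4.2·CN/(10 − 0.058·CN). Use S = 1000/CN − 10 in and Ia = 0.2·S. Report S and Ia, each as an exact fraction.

CN(I) from CN(II)=60: (4.2·60)/(10 − 0.058·60) = 6300/163 ≈ 38.650
S = 1000/(6300/163) − 10 = 1000/63 in ≈ 15.873 in
Ia = 0.2·(1000/63) = 200/63 in ≈ 3.175 in

S = 1000/63 in ≈ 15.873 in; Ia = 200/63 in ≈ 3.175 in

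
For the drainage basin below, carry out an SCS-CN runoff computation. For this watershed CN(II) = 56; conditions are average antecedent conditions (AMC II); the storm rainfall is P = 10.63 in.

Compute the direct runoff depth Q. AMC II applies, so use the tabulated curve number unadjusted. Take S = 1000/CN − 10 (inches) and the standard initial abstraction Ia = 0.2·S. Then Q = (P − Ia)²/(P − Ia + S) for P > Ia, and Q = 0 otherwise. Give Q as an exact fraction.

Q = 40208281/8288700 in ≈ 4.851 in

AMC II — tabulated CN = 56 applies directly.
Max retention: S = 1000/56 − 10 = 55/7 in (≈ 7.857 in)
Ia = 0.2S: 0.2·7.857 = 1.571 in (exactly 11/7)
Excess rainfall: 10.630 − 1.571 = 9.059 in; P > Ia so Q > 0
Q = (6341/700)²/((6341/700) + 55/7) = (40208281/490000)/(11841/700) = 40208281/8288700 in ≈ 4.851 in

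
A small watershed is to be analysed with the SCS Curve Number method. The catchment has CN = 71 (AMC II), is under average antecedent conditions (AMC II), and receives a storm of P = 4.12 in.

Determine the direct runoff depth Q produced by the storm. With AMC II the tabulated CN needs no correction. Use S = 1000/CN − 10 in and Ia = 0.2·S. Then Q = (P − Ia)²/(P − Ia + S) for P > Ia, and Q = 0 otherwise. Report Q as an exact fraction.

AMC II — tabulated CN = 71 applies directly.
S = 1000/71 − 10 = 290/71 in ≈ 4.085 in
Initial abstraction Ia = S/5 = (290/71)/5 = 58/71 ≈ 0.817 in
Since P=4.120 > Ia=0.817: effective rainfall P−Ia = 5863/1775 in
Q: (5863/1775)² ÷ (13113/1775) = 34374769/23275575 in (≈ 1.477 in)

Q = 34374769/23275575 in ≈ 1.477 in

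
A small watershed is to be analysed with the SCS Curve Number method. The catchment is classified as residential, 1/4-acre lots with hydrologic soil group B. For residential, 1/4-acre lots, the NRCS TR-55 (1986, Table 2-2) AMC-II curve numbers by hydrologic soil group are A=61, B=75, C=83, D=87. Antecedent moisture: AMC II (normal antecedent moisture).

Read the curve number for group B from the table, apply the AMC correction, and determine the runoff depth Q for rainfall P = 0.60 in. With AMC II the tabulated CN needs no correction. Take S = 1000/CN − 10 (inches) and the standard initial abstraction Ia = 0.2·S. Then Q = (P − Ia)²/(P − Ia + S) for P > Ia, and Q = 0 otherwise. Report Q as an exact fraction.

Q = 0 in ≈ 0.000 in

NRCS table: residential, 1/4-acre lots, soil group B → CN(II) = 75
Average conditions: CN = 75 (no AMC adjustment).
S = 1000/75 − 10 = 10/3 in ≈ 3.333 in
Ia = 0.2·(10/3) = 2/3 in ≈ 0.667 in
P = 0.600 ≤ Ia = 0.667 in: entire storm abstracted, Q = 0.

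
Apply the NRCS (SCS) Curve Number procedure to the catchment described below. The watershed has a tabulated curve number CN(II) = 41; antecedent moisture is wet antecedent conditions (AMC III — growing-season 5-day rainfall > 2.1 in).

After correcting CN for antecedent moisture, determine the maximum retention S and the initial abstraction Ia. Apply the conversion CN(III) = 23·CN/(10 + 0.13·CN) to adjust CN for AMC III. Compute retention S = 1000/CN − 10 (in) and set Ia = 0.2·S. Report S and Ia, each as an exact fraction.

S = 5900/943 in ≈ 6.257 in; Ia = 1180/943 in ≈ 1.251 in

Wet (AMC III): CN(III) = 23·41/(10 + 0.13·41) = 943/(1533/100) = 94300/1533 ≈ 61.513
Retention S: 1000/CN − 10 with CN=61.513 → S = 5900/943 ≈ 6.257 in
Initial abstraction Ia = S/5 = (5900/943)/5 = 1180/943 ≈ 1.251 in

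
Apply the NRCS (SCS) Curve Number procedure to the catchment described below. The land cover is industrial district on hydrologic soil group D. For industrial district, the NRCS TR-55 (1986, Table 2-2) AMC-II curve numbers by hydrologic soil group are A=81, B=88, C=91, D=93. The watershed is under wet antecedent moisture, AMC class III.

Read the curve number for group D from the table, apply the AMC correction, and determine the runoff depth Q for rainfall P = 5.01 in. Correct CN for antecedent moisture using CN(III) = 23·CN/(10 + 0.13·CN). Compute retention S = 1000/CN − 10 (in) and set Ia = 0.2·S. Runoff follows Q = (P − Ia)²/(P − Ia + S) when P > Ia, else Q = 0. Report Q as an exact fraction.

Q = 1118600254321/241201982100 in ≈ 4.638 in

NRCS table: industrial district, soil group D → CN(II) = 93
Wet (AMC III): CN(III) = 23·93/(10 + 0.13·93) = 2139/(2209/100) = 213900/2209 ≈ 96.831
S = 1000/(213900/2209) − 10 = 700/2139 in ≈ 0.327 in
Ia = 0.2S: 0.2·0.327 = 0.065 in (exactly 140/2139)
Excess rainfall: 5.010 − 0.065 = 4.945 in; P > Ia so Q > 0
Q = (1057639/213900)²/((1057639/213900) + 700/2139) = (1118600254321/45753210000)/(1127639/213900) = 1118600254321/241201982100 in ≈ 4.638 in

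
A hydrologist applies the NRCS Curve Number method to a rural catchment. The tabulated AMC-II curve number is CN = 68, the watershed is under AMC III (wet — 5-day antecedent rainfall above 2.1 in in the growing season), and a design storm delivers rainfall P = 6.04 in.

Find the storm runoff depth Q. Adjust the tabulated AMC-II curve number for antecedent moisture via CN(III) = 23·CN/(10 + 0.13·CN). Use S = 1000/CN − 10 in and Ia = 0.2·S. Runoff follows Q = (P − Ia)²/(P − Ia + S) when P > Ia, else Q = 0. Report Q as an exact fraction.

Wet (AMC III): CN(III) = 23·68/(10 + 0.13·68) = 1564/(471/25) = 39100/471 ≈ 83.015
Max retention: S = 1000/(39100/471) − 10 = 800/391 in (≈ 2.046 in)
Ia = 0.2S: 0.2·2.046 = 0.409 in (exactly 160/391)
Since P=6.040 > Ia=0.409: effective rainfall P−Ia = 55041/9775 in
Q = (55041/9775)²/((55041/9775) + 800/391) = (3029511681/95550625)/(75041/9775) = 3029511681/733525775 in ≈ 4.130 in

Q = 3029511681/733525775 in ≈ 4.130 in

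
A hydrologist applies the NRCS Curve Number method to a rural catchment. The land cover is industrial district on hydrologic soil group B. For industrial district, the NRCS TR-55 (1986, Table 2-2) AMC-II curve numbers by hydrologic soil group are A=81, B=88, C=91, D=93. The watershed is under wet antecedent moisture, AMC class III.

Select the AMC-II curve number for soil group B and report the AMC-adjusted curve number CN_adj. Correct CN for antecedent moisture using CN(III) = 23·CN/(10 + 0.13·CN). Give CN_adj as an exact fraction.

CN_adj = 6325/67 ≈ 94.403

NRCS table: industrial district, soil group B → CN(II) = 88
Wet (AMC III): CN(III) = 23·88/(10 + 0.13·88) = 2024/(536/25) = 6325/67 ≈ 94.403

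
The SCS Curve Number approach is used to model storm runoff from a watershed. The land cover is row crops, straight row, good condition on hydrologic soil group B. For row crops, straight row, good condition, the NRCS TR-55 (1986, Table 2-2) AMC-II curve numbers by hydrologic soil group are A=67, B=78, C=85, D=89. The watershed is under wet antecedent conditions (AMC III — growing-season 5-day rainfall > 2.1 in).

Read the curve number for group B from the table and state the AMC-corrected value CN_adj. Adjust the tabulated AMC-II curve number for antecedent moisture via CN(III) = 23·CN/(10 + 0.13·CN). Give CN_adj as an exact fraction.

NRCS table: row crops, straight row, good condition, soil group B → CN(II) = 78
CN(III) from CN(II)=78: (23·78)/(10 + 0.13·78) = 89700/1007 ≈ 89.076

CN_adj = 89700/1007 ≈ 89.076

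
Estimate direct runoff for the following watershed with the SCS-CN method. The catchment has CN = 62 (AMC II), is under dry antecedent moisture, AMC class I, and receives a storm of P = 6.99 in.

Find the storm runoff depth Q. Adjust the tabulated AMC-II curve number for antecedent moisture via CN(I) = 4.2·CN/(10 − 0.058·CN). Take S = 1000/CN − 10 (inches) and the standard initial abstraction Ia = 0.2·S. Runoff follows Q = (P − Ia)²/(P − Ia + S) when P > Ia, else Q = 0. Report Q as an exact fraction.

Dry (AMC I): CN(I) = 4.2·62/(10 − 0.058·62) = (1302/5)/(1601/250) = 65100/1601 ≈ 40.662
Retention S: 1000/CN − 10 with CN=40.662 → S = 9500/651 ≈ 14.593 in
Ia = 0.2·(9500/651) = 1900/651 in ≈ 2.919 in
P − Ia = 6.990 − 2.919 = 265049/65100 ≈ 4.071 in (> 0, runoff occurs)
Q: (265049/65100)² ÷ (1215049/65100) = 70250972401/79099689900 in (≈ 0.888 in)

Q = 70250972401/79099689900 in ≈ 0.888 in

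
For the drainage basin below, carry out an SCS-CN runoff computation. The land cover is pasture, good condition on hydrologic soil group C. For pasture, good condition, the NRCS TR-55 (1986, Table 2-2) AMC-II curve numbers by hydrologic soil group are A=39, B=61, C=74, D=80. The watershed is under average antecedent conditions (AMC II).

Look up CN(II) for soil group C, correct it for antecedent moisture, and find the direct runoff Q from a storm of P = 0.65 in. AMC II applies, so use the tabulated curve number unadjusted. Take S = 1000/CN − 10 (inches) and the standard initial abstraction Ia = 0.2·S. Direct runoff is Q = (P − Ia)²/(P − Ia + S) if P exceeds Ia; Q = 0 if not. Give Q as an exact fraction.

Q = 0 in ≈ 0.000 in

NRCS table: pasture, good condition, soil group C → CN(II) = 74
CN(II) = 74; AMC II needs no correction.
Retention S: 1000/CN − 10 with CN=74.000 → S = 130/37 ≈ 3.514 in
Ia = 0.2·(130/37) = 26/37 in ≈ 0.703 in
P = 0.650 ≤ Ia = 0.703 in: entire storm abstracted, Q = 0.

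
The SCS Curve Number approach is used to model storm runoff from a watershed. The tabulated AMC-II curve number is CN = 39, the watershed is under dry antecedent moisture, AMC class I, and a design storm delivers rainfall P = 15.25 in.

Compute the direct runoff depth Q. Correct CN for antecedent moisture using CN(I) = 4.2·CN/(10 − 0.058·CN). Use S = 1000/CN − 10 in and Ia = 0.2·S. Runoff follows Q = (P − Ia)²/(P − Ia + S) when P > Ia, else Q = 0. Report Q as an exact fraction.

Dry (AMC I): CN(I) = 4.2·39/(10 − 0.058·39) = (819/5)/(3869/500) = 81900/3869 ≈ 21.168
Max retention: S = 1000/(81900/3869) − 10 = 30500/819 in (≈ 37.241 in)
Ia = 0.2·(30500/819) = 6100/819 in ≈ 7.448 in
P − Ia = 15.250 − 7.448 = 25559/3276 ≈ 7.802 in (> 0, runoff occurs)
Runoff Q = (P−Ia)²/(P−Ia+S) = (7.802)²/(7.802+37.241) = 10709221/7924644 ≈ 1.351 in

Q = 10709221/7924644 in ≈ 1.351 in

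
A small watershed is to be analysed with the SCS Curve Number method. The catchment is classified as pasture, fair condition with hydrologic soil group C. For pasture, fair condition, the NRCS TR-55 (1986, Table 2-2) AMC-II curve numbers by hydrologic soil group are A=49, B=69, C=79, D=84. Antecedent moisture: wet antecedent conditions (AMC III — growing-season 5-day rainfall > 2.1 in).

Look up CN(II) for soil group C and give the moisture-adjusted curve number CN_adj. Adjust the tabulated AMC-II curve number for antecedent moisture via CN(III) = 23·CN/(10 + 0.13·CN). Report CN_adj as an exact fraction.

CN_adj = 181700/2027 ≈ 89.640

NRCS table: pasture, fair condition, soil group C → CN(II) = 79
Wet (AMC III): CN(III) = 23·79/(10 + 0.13·79) = 1817/(2027/100) = 181700/2027 ≈ 89.640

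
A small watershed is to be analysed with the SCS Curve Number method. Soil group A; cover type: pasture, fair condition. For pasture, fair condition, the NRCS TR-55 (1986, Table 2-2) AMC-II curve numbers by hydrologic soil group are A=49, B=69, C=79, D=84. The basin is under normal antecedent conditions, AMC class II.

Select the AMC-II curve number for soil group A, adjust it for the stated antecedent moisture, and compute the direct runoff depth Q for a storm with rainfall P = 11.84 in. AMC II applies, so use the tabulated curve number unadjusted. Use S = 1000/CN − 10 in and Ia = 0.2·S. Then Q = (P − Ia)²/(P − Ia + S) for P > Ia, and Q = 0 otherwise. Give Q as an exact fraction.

Q = 35724529/7565600 in ≈ 4.722 in

NRCS table: pasture, fair condition, soil group A → CN(II) = 49
Average conditions: CN = 49 (no AMC adjustment).
Retention S: 1000/CN − 10 with CN=49.000 → S = 510/49 ≈ 10.408 in
Initial abstraction Ia = S/5 = (510/49)/5 = 102/49 ≈ 2.082 in
P − Ia = 11.840 − 2.082 = 11954/1225 ≈ 9.758 in (> 0, runoff occurs)
Q = (11954/1225)²/((11954/1225) + 510/49) = (142898116/1500625)/(24704/1225) = 35724529/7565600 in ≈ 4.722 in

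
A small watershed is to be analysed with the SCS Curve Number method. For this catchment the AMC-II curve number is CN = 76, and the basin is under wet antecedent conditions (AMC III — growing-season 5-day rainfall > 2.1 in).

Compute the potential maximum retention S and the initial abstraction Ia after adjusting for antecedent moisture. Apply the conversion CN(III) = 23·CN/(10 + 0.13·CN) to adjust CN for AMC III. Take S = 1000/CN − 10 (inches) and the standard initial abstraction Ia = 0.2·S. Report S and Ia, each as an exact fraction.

Wet (AMC III): CN(III) = 23·76/(10 + 0.13·76) = 1748/(497/25) = 43700/497 ≈ 87.928
Retention S: 1000/CN − 10 with CN=87.928 → S = 600/437 ≈ 1.373 in
Initial abstraction Ia = S/5 = (600/437)/5 = 120/437 ≈ 0.275 in

S = 600/437 in ≈ 1.373 in; Ia = 120/437 in ≈ 0.275 in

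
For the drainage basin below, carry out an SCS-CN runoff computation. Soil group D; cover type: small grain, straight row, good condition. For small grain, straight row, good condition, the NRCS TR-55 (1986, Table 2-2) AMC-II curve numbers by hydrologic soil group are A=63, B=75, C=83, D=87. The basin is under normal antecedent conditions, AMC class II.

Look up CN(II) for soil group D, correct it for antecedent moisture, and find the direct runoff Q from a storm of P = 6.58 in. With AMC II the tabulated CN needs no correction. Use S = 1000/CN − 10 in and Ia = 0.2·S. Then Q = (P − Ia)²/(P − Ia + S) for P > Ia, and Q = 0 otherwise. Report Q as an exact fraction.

NRCS table: small grain, straight row, good condition, soil group D → CN(II) = 87
CN(II) = 87; AMC II needs no correction.
Max retention: S = 1000/87 − 10 = 130/87 in (≈ 1.494 in)
Ia = 0.2·(130/87) = 26/87 in ≈ 0.299 in
Since P=6.580 > Ia=0.299: effective rainfall P−Ia = 27323/4350 in
Q: (27323/4350)² ÷ (33823/4350) = 746546329/147130050 in (≈ 5.074 in)

Q = 746546329/147130050 in ≈ 5.074 in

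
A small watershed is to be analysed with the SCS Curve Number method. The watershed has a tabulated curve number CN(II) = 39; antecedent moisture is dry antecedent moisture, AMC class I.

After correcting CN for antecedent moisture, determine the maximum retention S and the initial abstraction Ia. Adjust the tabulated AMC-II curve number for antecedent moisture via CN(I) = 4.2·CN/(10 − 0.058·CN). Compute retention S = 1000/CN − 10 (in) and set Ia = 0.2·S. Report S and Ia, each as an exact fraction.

S = 30500/819 in ≈ 37.241 in; Ia = 6100/819 in ≈ 7.448 in

Dry (AMC I): CN(I) = 4.2·39/(10 − 0.058·39) = (819/5)/(3869/500) = 81900/3869 ≈ 21.168
Max retention: S = 1000/(81900/3869) − 10 = 30500/819 in (≈ 37.241 in)
Ia = 0.2·(30500/819) = 6100/819 in ≈ 7.448 in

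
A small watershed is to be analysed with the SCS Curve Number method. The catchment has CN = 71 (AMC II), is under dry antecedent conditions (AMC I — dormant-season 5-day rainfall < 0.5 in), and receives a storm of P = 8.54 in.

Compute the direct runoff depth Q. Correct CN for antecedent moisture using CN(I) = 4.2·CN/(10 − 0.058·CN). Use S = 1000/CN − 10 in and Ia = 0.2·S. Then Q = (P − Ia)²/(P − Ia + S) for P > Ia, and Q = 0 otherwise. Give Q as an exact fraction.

Q = 241726605649/90701779350 in ≈ 2.665 in

Adjust CN=71 to AMC I: 4.2·71/(10 − 0.058·71) → (1491/5) ÷ (2941/500) = 149100/2941 ≈ 50.697
Max retention: S = 1000/(149100/2941) − 10 = 14500/1491 in (≈ 9.725 in)
Ia = 0.2S: 0.2·9.725 = 1.945 in (exactly 2900/1491)
Excess rainfall: 8.540 − 1.945 = 6.595 in; P > Ia so Q > 0
Q: (491657/74550)² ÷ (1216657/74550) = 241726605649/90701779350 in (≈ 2.665 in)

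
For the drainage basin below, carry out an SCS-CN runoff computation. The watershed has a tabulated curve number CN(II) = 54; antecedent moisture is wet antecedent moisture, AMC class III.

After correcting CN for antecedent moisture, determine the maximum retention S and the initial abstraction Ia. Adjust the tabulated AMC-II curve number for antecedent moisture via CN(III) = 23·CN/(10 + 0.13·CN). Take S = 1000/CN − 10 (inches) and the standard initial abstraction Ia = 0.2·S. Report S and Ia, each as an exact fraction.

Wet (AMC III): CN(III) = 23·54/(10 + 0.13·54) = 1242/(851/50) = 2700/37 ≈ 72.973
S = 1000/(2700/37) − 10 = 100/27 in ≈ 3.704 in
Initial abstraction Ia = S/5 = (100/27)/5 = 20/27 ≈ 0.741 in

S = 100/27 in ≈ 3.704 in; Ia = 20/27 in ≈ 0.741 in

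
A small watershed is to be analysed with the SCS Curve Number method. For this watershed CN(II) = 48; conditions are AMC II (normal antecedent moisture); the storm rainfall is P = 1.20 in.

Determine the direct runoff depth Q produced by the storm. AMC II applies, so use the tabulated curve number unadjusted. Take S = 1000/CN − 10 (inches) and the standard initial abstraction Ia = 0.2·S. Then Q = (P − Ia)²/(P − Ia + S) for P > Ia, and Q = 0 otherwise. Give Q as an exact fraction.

AMC II — tabulated CN = 48 applies directly.
S = 1000/48 − 10 = 65/6 in ≈ 10.833 in
Ia = 0.2S: 0.2·10.833 = 2.167 in (exactly 13/6)
P = 1.200 ≤ Ia = 2.167 in: entire storm abstracted, Q = 0.

Q = 0 in ≈ 0.000 in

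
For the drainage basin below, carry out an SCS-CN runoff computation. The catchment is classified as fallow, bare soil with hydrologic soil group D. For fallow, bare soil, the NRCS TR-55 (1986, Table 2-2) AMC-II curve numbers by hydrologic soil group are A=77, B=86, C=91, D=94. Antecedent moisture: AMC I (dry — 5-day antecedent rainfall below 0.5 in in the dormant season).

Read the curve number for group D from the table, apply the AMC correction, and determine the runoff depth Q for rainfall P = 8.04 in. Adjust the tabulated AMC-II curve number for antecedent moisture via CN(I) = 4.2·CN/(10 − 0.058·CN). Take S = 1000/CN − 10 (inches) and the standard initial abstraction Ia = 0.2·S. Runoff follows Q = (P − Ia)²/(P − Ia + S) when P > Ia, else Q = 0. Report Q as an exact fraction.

NRCS table: fallow, bare soil, soil group D → CN(II) = 94
CN(I) from CN(II)=94: (4.2·94)/(10 − 0.058·94) = 32900/379 ≈ 86.807
Retention S: 1000/CN − 10 with CN=86.807 → S = 500/329 ≈ 1.520 in
Initial abstraction Ia = S/5 = (500/329)/5 = 100/329 ≈ 0.304 in
Excess rainfall: 8.040 − 0.304 = 7.736 in; P > Ia so Q > 0
Q = (63629/8225)²/((63629/8225) + 500/329) = (4048649641/67650625)/(76129/8225) = 4048649641/626161025 in ≈ 6.466 in

Q = 4048649641/626161025 in ≈ 6.466 in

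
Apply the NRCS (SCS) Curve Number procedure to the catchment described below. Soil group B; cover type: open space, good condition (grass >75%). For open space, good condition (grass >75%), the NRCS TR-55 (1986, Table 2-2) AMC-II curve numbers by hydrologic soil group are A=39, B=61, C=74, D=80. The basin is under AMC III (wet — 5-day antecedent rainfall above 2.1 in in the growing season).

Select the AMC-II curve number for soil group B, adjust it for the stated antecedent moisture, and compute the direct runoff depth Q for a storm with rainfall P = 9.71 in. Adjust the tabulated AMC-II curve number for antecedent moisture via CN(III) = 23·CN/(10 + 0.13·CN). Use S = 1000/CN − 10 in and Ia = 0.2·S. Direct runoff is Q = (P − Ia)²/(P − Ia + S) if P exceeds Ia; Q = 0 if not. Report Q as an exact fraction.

NRCS table: open space, good condition (grass >75%), soil group B → CN(II) = 61
Wet (AMC III): CN(III) = 23·61/(10 + 0.13·61) = 1403/(1793/100) = 140300/1793 ≈ 78.249
Retention S: 1000/CN − 10 with CN=78.249 → S = 3900/1403 ≈ 2.780 in
Initial abstraction Ia = S/5 = (3900/1403)/5 = 780/1403 ≈ 0.556 in
Since P=9.710 > Ia=0.556: effective rainfall P−Ia = 1284313/140300 in
Q: (1284313/140300)² ÷ (1674313/140300) = 1649459881969/234906113900 in (≈ 7.022 in)

Q = 1649459881969/234906113900 in ≈ 7.022 in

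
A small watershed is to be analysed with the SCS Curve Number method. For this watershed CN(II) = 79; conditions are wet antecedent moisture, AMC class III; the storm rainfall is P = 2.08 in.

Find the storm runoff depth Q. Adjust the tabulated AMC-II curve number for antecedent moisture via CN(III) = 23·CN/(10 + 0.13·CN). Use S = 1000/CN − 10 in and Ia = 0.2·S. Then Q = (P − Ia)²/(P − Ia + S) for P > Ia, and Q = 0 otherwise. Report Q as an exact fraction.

Wet (AMC III): CN(III) = 23·79/(10 + 0.13·79) = 1817/(2027/100) = 181700/2027 ≈ 89.640
Retention S: 1000/CN − 10 with CN=89.640 → S = 2100/1817 ≈ 1.156 in
Initial abstraction Ia = S/5 = (2100/1817)/5 = 420/1817 ≈ 0.231 in
Since P=2.080 > Ia=0.231: effective rainfall P−Ia = 83984/45425 in
Q = (83984/45425)²/((83984/45425) + 2100/1817) = (7053312256/2063430625)/(136484/45425) = 1763328064/1549946425 in ≈ 1.138 in

Q = 1763328064/1549946425 in ≈ 1.138 in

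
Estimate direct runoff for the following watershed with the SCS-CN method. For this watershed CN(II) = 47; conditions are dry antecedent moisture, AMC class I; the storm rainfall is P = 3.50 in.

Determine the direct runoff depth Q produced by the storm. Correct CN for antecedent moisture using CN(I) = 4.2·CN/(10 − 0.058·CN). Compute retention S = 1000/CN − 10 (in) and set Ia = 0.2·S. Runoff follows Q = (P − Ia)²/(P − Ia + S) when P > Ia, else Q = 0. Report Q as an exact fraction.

Dry (AMC I): CN(I) = 4.2·47/(10 − 0.058·47) = (987/5)/(3637/500) = 98700/3637 ≈ 27.138
Max retention: S = 1000/(98700/3637) − 10 = 26500/987 in (≈ 26.849 in)
Initial abstraction Ia = S/5 = (26500/987)/5 = 5300/987 ≈ 5.370 in
P = 3.500 ≤ Ia = 5.370 in: entire storm abstracted, Q = 0.

Q = 0 in ≈ 0.000 in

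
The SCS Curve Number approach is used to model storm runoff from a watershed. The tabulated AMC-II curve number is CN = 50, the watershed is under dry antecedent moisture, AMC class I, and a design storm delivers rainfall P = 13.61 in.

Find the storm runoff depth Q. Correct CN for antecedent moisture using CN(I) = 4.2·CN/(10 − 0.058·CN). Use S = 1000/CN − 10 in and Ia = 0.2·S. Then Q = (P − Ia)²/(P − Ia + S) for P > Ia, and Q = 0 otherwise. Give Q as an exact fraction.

Q = 345253561/144020100 in ≈ 2.397 in

CN(I) from CN(II)=50: (4.2·50)/(10 − 0.058·50) = 2100/71 ≈ 29.577
Retention S: 1000/CN − 10 with CN=29.577 → S = 500/21 ≈ 23.810 in
Initial abstraction Ia = S/5 = (500/21)/5 = 100/21 ≈ 4.762 in
P − Ia = 13.610 − 4.762 = 18581/2100 ≈ 8.848 in (> 0, runoff occurs)
Q: (18581/2100)² ÷ (68581/2100) = 345253561/144020100 in (≈ 2.397 in)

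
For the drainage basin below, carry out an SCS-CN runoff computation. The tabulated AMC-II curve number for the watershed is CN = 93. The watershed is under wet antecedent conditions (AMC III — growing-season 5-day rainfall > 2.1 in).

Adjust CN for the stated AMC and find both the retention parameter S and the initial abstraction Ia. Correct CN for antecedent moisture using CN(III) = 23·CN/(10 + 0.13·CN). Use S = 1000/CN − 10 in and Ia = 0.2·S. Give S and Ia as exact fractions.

S = 700/2139 in ≈ 0.327 in; Ia = 140/2139 in ≈ 0.065 in

Adjust CN=93 to AMC III: 23·93/(10 + 0.13·93) → 2139 ÷ (2209/100) = 213900/2209 ≈ 96.831
Max retention: S = 1000/(213900/2209) − 10 = 700/2139 in (≈ 0.327 in)
Ia = 0.2S: 0.2·0.327 = 0.065 in (exactly 140/2139)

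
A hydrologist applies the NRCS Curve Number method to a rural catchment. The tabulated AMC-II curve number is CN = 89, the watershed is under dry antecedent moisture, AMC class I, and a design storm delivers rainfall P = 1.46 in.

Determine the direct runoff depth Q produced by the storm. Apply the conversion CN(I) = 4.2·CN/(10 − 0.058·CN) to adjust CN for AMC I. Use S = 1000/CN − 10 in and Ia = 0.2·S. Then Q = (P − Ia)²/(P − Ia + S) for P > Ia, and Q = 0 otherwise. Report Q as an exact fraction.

Q = 6631984969/33309037650 in ≈ 0.199 in

Adjust CN=89 to AMC I: 4.2·89/(10 − 0.058·89) → (1869/5) ÷ (2419/500) = 186900/2419 ≈ 77.263
S = 1000/(186900/2419) − 10 = 5500/1869 in ≈ 2.943 in
Ia = 0.2·(5500/1869) = 1100/1869 in ≈ 0.589 in
Since P=1.460 > Ia=0.589: effective rainfall P−Ia = 81437/93450 in
Q: (81437/93450)² ÷ (356437/93450) = 6631984969/33309037650 in (≈ 0.199 in)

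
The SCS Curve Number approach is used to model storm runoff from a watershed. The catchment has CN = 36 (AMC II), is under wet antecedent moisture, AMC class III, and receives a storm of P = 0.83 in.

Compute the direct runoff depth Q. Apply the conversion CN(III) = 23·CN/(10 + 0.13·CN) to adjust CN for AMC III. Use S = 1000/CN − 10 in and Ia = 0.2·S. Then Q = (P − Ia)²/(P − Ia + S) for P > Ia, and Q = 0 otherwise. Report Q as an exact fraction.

Adjust CN=36 to AMC III: 23·36/(10 + 0.13·36) → 828 ÷ (367/25) = 20700/367 ≈ 56.403
Retention S: 1000/CN − 10 with CN=56.403 → S = 1600/207 ≈ 7.729 in
Ia = 0.2·(1600/207) = 320/207 in ≈ 1.546 in
P = 0.830 ≤ Ia = 1.546 in: entire storm abstracted, Q = 0.

Q = 0 in ≈ 0.000 in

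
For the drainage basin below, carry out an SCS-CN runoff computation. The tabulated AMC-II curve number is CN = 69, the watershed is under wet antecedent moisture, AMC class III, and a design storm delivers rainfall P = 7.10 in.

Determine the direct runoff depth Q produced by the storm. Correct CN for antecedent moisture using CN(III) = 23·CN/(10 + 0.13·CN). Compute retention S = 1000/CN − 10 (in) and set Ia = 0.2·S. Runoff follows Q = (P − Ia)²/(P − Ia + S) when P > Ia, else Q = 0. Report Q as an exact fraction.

Q = 11337351529/2181759990 in ≈ 5.196 in

Adjust CN=69 to AMC III: 23·69/(10 + 0.13·69) → 1587 ÷ (1897/100) = 158700/1897 ≈ 83.658
Retention S: 1000/CN − 10 with CN=83.658 → S = 3100/1587 ≈ 1.953 in
Ia = 0.2S: 0.2·1.953 = 0.391 in (exactly 620/1587)
P − Ia = 7.100 − 0.391 = 106477/15870 ≈ 6.709 in (> 0, runoff occurs)
Runoff Q = (P−Ia)²/(P−Ia+S) = (6.709)²/(6.709+1.953) = 11337351529/2181759990 ≈ 5.196 in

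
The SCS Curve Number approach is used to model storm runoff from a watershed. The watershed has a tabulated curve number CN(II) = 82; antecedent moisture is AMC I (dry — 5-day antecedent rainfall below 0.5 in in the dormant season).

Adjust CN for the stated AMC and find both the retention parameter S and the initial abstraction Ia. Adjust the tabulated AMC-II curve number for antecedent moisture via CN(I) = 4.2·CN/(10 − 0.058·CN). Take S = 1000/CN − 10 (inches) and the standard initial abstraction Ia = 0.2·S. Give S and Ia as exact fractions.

S = 1500/287 in ≈ 5.226 in; Ia = 300/287 in ≈ 1.045 in

Adjust CN=82 to AMC I: 4.2·82/(10 − 0.058·82) → (1722/5) ÷ (1311/250) = 28700/437 ≈ 65.675
Max retention: S = 1000/(28700/437) − 10 = 1500/287 in (≈ 5.226 in)
Ia = 0.2·(1500/287) = 300/287 in ≈ 1.045 in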